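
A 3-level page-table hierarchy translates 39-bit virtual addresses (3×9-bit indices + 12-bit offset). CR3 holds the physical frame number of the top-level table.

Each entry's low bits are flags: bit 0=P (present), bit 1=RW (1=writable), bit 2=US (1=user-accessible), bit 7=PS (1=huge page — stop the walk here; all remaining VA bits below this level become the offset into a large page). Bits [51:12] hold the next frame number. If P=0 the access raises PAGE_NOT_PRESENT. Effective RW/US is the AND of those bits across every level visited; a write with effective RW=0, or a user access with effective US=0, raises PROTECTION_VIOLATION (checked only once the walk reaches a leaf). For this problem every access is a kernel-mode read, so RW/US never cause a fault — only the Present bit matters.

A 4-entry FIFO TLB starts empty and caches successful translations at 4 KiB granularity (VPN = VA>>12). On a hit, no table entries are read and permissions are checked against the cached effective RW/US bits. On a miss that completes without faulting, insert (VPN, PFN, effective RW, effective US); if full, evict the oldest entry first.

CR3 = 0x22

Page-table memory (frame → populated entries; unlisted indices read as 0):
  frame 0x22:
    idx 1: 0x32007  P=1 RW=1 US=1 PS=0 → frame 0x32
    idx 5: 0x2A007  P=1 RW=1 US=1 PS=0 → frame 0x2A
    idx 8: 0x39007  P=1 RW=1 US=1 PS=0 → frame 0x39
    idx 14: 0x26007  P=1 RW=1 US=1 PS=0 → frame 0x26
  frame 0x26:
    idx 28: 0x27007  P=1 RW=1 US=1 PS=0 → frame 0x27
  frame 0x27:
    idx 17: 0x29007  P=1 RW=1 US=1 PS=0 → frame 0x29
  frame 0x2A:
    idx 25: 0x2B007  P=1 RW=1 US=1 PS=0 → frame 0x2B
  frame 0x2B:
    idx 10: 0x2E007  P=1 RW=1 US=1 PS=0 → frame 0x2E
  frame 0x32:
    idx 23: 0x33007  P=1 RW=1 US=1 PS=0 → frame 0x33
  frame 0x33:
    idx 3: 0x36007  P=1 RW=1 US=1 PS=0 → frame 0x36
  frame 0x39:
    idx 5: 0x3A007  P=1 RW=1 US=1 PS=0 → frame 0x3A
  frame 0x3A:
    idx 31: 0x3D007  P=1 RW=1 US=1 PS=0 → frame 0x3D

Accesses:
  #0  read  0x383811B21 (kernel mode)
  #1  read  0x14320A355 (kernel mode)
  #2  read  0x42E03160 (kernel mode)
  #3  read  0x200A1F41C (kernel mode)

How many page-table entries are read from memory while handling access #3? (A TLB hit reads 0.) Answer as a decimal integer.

Walk each access:
#0 VA=0x383811B21 (r,kernel):
  lvl0: tbl 0x22, slot 14 ⇒ 0x26007 (P1/RW1/US1/PS0)
  lvl1: tbl 0x26, slot 28 ⇒ 0x27007 (P1/RW1/US1/PS0)
  lvl2: tbl 0x27, slot 17 ⇒ 0x29007 (P1/RW1/US1/PS0)
  ✓ 0x29B21  — 3 lookups
#1 VA=0x14320A355 (r,kernel):
  lvl0: tbl 0x22, slot 5 ⇒ 0x2A007 (P1/RW1/US1/PS0)
  lvl1: tbl 0x2A, slot 25 ⇒ 0x2B007 (P1/RW1/US1/PS0)
  lvl2: tbl 0x2B, slot 10 ⇒ 0x2E007 (P1/RW1/US1/PS0)
  ✓ 0x2E355  — 3 lookups
#2 VA=0x42E03160 (r,kernel):
  lvl0: tbl 0x22, slot 1 ⇒ 0x32007 (P1/RW1/US1/PS0)
  lvl1: tbl 0x32, slot 23 ⇒ 0x33007 (P1/RW1/US1/PS0)
  lvl2: tbl 0x33, slot 3 ⇒ 0x36007 (P1/RW1/US1/PS0)
  ✓ 0x36160  — 3 lookups
#3 VA=0x200A1F41C (r,kernel):
  lvl0: tbl 0x22, slot 8 ⇒ 0x39007 (P1/RW1/US1/PS0)
  lvl1: tbl 0x39, slot 5 ⇒ 0x3A007 (P1/RW1/US1/PS0)
  lvl2: tbl 0x3A, slot 31 ⇒ 0x3D007 (P1/RW1/US1/PS0)
  ✓ 0x3D41C  — 3 lookups

Entries read for #3: 3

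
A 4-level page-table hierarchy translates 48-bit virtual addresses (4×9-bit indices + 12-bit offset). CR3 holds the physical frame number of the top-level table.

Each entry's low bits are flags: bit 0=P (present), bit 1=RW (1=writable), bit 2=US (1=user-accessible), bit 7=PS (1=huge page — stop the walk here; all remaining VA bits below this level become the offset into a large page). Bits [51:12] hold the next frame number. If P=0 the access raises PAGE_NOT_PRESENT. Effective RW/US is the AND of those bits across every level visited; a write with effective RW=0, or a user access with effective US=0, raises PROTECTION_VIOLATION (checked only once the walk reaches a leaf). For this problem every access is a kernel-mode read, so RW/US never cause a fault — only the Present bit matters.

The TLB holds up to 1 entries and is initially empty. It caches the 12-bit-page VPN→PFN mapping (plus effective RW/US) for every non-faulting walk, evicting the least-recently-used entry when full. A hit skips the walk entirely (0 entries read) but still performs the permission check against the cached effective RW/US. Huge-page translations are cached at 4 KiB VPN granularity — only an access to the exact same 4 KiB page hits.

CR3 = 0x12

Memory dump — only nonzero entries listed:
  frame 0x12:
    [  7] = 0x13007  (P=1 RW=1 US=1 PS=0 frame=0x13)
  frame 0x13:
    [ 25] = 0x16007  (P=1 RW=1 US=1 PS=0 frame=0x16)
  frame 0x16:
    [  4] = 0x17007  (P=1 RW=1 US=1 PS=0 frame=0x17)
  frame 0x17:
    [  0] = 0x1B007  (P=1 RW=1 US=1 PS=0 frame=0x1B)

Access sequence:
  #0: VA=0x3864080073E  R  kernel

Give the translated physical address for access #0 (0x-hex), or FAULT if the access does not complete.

Trace:
#0 VA=0x3864080073E (r,kernel):
  L0 @0x12[7] → 0x13007  P=1,RW=1,US=1,PS=0
  L1 @0x13[25] → 0x16007  P=1,RW=1,US=1,PS=0
  L2 @0x16[4] → 0x17007  P=1,RW=1,US=1,PS=0
  L3 @0x17[0] → 0x1B007  P=1,RW=1,US=1,PS=0
  → PA=0x1B73E  (4 entries read)

Access #0 PA: 0x1B73E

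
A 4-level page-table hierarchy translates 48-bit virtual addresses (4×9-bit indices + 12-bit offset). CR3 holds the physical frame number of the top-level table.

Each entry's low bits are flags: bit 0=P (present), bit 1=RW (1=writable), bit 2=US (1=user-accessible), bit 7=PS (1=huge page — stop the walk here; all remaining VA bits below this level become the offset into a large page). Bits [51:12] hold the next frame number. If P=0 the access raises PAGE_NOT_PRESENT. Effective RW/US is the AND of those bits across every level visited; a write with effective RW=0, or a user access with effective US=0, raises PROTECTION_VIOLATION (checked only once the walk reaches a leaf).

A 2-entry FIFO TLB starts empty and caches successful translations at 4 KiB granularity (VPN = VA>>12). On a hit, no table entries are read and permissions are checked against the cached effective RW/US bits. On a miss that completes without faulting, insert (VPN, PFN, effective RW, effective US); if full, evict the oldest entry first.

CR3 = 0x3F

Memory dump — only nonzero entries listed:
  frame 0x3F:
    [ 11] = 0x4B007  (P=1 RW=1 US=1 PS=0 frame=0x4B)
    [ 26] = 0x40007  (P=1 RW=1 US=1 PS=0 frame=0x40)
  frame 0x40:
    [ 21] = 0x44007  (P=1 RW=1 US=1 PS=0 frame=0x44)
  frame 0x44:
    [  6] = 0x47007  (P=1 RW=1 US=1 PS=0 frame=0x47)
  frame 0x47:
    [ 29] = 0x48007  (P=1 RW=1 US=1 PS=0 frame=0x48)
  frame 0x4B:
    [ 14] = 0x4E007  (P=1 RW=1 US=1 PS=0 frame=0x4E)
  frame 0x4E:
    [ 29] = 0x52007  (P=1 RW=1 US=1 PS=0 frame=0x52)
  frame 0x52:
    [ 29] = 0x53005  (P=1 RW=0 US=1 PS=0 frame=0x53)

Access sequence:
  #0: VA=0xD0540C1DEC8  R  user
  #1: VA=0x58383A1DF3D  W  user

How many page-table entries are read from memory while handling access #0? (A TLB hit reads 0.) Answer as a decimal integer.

Trace:
#0 VA=0xD0540C1DEC8 (r,user):
  L0 @0x3F[26] → 0x40007  P=1,RW=1,US=1,PS=0
  L1 @0x40[21] → 0x44007  P=1,RW=1,US=1,PS=0
  L2 @0x44[6] → 0x47007  P=1,RW=1,US=1,PS=0
  L3 @0x47[29] → 0x48007  P=1,RW=1,US=1,PS=0
  → PA=0x48EC8  (4 entries read)
#1 VA=0x58383A1DF3D (w,user):
  L0 @0x3F[11] → 0x4B007  P=1,RW=1,US=1,PS=0
  L1 @0x4B[14] → 0x4E007  P=1,RW=1,US=1,PS=0
  L2 @0x4E[29] → 0x52007  P=1,RW=1,US=1,PS=0
  L3 @0x52[29] → 0x53005  P=1,RW=0,US=1,PS=0
  → PROTECTION_VIOLATION  (4 entries read)

Entries read for #0: 4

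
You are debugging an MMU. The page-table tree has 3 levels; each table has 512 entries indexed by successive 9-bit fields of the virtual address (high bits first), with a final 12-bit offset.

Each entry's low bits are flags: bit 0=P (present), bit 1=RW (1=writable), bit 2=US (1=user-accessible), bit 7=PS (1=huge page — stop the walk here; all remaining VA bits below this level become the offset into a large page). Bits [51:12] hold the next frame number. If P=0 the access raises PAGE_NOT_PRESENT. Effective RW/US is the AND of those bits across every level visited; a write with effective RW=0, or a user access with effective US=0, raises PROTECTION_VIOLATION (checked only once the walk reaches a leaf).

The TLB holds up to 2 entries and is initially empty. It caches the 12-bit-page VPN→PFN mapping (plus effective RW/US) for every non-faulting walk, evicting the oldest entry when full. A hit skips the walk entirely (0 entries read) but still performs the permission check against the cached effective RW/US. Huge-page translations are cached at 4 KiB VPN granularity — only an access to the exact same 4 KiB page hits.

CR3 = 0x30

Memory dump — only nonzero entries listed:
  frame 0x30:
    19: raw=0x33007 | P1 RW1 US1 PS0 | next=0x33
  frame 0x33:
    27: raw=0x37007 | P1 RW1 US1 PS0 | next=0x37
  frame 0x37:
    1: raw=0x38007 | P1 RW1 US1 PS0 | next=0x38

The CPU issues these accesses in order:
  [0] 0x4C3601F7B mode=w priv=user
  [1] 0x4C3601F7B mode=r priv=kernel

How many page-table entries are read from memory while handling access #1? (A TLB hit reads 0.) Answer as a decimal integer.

Per-access translation:
#0 VA=0x4C3601F7B (w,user):
  L0: frame=0x30 idx=19 entry=0x33007 [P=1 RW=1 US=1 PS=0]
  L1: frame=0x33 idx=27 entry=0x37007 [P=1 RW=1 US=1 PS=0]
  L2: frame=0x37 idx=1 entry=0x38007 [P=1 RW=1 US=1 PS=0]
  ✓ 0x38F7B  — 3 lookups
#1 VA=0x4C3601F7B (r,kernel):
  TLB hit vpn=0x4C3601 → PA=0x38F7B

Entries read for #1: 0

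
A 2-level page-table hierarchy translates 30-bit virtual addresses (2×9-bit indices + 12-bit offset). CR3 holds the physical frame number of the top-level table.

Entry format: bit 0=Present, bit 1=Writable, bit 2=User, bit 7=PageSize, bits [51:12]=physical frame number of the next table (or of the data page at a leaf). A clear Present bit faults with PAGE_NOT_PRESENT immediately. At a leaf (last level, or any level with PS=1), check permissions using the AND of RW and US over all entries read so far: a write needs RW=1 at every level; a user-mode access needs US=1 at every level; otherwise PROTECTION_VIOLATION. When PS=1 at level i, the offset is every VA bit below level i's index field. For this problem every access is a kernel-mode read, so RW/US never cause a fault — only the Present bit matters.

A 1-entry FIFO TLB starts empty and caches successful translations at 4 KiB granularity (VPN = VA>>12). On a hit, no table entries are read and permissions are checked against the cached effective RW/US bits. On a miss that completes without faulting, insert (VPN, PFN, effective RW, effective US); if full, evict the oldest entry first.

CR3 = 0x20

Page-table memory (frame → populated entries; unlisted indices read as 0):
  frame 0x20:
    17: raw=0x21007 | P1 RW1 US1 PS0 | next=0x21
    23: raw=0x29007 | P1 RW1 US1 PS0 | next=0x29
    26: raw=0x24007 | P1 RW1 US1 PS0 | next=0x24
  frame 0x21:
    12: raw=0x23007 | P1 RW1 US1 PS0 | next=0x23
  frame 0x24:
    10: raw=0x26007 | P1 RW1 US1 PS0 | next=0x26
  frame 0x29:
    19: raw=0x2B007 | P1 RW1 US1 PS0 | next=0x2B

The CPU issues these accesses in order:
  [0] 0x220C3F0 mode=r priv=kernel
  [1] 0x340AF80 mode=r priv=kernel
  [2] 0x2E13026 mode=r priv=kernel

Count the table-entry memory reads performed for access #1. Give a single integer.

Walk each access:
#0 VA=0x220C3F0 (r,kernel):
  lvl0: tbl 0x20, slot 17 ⇒ 0x21007 (P1/RW1/US1/PS0)
  lvl1: tbl 0x21, slot 12 ⇒ 0x23007 (P1/RW1/US1/PS0)
  ⇒ phys 0x233F0  [2 reads]
#1 VA=0x340AF80 (r,kernel):
  lvl0: tbl 0x20, slot 26 ⇒ 0x24007 (P1/RW1/US1/PS0)
  lvl1: tbl 0x24, slot 10 ⇒ 0x26007 (P1/RW1/US1/PS0)
  ⇒ phys 0x26F80  [2 reads]
#2 VA=0x2E13026 (r,kernel):
  lvl0: tbl 0x20, slot 23 ⇒ 0x29007 (P1/RW1/US1/PS0)
  lvl1: tbl 0x29, slot 19 ⇒ 0x2B007 (P1/RW1/US1/PS0)
  ⇒ phys 0x2B026  [2 reads]

Entries read for #1: 2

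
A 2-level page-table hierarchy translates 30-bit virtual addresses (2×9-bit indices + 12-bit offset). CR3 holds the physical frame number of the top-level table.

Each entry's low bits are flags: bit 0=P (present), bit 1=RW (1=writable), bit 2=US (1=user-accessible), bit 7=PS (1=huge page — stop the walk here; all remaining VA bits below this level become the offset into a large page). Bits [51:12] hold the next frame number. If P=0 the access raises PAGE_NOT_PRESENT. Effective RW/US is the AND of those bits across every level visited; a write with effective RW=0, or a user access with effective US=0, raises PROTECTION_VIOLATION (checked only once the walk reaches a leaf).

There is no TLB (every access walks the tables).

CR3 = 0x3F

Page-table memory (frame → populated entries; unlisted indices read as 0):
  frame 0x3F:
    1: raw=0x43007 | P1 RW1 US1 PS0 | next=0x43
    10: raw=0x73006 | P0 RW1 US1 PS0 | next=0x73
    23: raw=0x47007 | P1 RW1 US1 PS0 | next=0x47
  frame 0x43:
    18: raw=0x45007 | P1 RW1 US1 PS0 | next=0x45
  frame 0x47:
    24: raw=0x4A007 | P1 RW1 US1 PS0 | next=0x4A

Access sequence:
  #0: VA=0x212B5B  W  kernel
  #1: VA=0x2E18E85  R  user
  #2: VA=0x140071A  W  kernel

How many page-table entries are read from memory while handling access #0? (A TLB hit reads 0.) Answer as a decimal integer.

Walk each access:
#0 VA=0x212B5B (w,kernel):
  lvl0: tbl 0x3F, slot 1 ⇒ 0x43007 (P1/RW1/US1/PS0)
  lvl1: tbl 0x43, slot 18 ⇒ 0x45007 (P1/RW1/US1/PS0)
  → PA=0x45B5B  (2 entries read)
#1 VA=0x2E18E85 (r,user):
  lvl0: tbl 0x3F, slot 23 ⇒ 0x47007 (P1/RW1/US1/PS0)
  lvl1: tbl 0x47, slot 24 ⇒ 0x4A007 (P1/RW1/US1/PS0)
  → PA=0x4AE85  (2 entries read)
#2 VA=0x140071A (w,kernel):
  lvl0: tbl 0x3F, slot 10 ⇒ 0x73006 (P0/RW1/US1/PS0)
  ⇒ fault: PAGE_NOT_PRESENT  — 1 lookups

Entries read for #0: 2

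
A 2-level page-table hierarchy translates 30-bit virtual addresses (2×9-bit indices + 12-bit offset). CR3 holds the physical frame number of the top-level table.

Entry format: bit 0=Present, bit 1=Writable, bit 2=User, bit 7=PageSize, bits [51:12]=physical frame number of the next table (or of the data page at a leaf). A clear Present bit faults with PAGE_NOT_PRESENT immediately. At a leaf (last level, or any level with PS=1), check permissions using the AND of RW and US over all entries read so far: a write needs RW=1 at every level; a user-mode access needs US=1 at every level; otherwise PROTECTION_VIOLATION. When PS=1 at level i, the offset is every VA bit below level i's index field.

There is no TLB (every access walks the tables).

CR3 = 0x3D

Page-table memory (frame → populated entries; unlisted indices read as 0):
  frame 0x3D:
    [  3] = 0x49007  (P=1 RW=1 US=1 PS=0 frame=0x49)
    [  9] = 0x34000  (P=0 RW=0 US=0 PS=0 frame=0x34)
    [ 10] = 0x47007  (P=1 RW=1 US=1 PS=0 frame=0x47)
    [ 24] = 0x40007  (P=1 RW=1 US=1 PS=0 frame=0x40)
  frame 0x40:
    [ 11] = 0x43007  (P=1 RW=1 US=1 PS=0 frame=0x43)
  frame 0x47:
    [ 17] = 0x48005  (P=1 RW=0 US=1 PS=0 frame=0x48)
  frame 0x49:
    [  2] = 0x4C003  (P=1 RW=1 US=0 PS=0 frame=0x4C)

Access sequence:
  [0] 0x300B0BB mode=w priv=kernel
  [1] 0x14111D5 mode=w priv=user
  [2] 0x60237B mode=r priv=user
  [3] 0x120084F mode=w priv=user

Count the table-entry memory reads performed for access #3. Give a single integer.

Trace:
#0 VA=0x300B0BB (w,kernel):
  lvl0: tbl 0x3D, slot 24 ⇒ 0x40007 (P1/RW1/US1/PS0)
  lvl1: tbl 0x40, slot 11 ⇒ 0x43007 (P1/RW1/US1/PS0)
  → PA=0x430BB  (2 entries read)
#1 VA=0x14111D5 (w,user):
  lvl0: tbl 0x3D, slot 10 ⇒ 0x47007 (P1/RW1/US1/PS0)
  lvl1: tbl 0x47, slot 17 ⇒ 0x48005 (P1/RW0/US1/PS0)
  ⇒ fault: PROTECTION_VIOLATION  — 2 lookups
#2 VA=0x60237B (r,user):
  lvl0: tbl 0x3D, slot 3 ⇒ 0x49007 (P1/RW1/US1/PS0)
  lvl1: tbl 0x49, slot 2 ⇒ 0x4C003 (P1/RW1/US0/PS0)
  ⇒ fault: PROTECTION_VIOLATION  — 2 lookups
#3 VA=0x120084F (w,user):
  lvl0: tbl 0x3D, slot 9 ⇒ 0x34000 (P0/RW0/US0/PS0)
  ⇒ fault: PAGE_NOT_PRESENT  — 1 lookups

Entries read for #3: 1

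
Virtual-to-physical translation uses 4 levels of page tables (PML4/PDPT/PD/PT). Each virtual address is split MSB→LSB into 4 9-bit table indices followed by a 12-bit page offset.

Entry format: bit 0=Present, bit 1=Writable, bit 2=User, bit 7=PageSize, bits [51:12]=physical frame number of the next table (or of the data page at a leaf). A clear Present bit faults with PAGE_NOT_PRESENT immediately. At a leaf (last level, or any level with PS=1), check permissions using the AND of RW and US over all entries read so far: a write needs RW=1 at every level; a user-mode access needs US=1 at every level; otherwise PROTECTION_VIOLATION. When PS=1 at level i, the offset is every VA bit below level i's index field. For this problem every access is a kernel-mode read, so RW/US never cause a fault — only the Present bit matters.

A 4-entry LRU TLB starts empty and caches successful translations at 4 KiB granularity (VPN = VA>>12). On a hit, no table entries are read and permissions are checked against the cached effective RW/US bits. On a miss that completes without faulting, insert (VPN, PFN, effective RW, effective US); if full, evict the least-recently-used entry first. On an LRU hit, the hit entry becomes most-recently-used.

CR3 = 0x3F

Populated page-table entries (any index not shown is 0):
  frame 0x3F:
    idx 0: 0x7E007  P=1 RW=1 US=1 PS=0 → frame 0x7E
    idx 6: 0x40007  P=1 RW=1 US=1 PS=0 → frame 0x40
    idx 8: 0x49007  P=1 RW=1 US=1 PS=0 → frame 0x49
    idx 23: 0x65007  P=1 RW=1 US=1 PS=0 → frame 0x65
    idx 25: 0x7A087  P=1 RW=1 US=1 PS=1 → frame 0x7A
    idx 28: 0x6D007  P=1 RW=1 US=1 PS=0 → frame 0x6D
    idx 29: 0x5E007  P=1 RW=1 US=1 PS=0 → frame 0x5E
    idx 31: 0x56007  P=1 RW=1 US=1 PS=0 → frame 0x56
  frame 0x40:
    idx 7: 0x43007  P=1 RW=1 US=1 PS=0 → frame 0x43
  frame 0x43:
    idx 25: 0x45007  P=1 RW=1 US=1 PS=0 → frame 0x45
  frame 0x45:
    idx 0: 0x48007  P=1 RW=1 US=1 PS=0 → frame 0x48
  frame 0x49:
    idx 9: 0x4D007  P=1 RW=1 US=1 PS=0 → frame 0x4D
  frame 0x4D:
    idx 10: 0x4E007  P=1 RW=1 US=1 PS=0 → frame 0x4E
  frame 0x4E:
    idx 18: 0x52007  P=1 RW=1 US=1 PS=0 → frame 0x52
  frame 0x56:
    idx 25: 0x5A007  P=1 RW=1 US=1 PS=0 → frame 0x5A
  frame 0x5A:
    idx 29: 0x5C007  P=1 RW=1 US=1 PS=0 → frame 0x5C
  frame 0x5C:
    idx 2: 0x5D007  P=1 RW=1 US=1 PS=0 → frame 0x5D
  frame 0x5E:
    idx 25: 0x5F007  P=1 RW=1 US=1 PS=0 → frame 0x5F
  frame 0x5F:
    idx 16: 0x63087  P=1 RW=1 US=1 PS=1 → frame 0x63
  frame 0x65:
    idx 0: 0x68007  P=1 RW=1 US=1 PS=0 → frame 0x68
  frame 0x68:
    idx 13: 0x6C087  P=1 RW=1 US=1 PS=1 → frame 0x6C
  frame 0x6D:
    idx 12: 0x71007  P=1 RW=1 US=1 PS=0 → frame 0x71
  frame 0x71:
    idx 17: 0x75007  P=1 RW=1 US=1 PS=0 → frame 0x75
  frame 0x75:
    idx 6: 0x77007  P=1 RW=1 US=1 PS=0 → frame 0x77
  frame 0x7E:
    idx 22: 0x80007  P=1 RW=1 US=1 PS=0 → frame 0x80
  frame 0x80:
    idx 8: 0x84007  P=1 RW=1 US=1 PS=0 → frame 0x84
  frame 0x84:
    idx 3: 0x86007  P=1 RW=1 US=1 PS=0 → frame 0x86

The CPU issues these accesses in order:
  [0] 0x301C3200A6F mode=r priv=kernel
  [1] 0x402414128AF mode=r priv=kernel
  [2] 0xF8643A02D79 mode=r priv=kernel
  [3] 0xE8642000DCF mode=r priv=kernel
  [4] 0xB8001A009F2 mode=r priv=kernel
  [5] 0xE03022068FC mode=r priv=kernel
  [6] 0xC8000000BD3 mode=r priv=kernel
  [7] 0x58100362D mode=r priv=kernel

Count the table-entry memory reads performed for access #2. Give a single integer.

Per-access translation:
#0 VA=0x301C3200A6F (r,kernel):
  L0 @0x3F[6] → 0x40007  P=1,RW=1,US=1,PS=0
  L1 @0x40[7] → 0x43007  P=1,RW=1,US=1,PS=0
  L2 @0x43[25] → 0x45007  P=1,RW=1,US=1,PS=0
  L3 @0x45[0] → 0x48007  P=1,RW=1,US=1,PS=0
  ⇒ phys 0x48A6F  [4 reads]
#1 VA=0x402414128AF (r,kernel):
  L0 @0x3F[8] → 0x49007  P=1,RW=1,US=1,PS=0
  L1 @0x49[9] → 0x4D007  P=1,RW=1,US=1,PS=0
  L2 @0x4D[10] → 0x4E007  P=1,RW=1,US=1,PS=0
  L3 @0x4E[18] → 0x52007  P=1,RW=1,US=1,PS=0
  ⇒ phys 0x528AF  [4 reads]
#2 VA=0xF8643A02D79 (r,kernel):
  L0 @0x3F[31] → 0x56007  P=1,RW=1,US=1,PS=0
  L1 @0x56[25] → 0x5A007  P=1,RW=1,US=1,PS=0
  L2 @0x5A[29] → 0x5C007  P=1,RW=1,US=1,PS=0
  L3 @0x5C[2] → 0x5D007  P=1,RW=1,US=1,PS=0
  ⇒ phys 0x5DD79  [4 reads]
#3 VA=0xE8642000DCF (r,kernel):
  L0 @0x3F[29] → 0x5E007  P=1,RW=1,US=1,PS=0
  L1 @0x5E[25] → 0x5F007  P=1,RW=1,US=1,PS=0
  L2 @0x5F[16] → 0x63087  P=1,RW=1,US=1,PS=1
  ⇒ phys 0x63DCF (huge @L2)  [3 reads]
#4 VA=0xB8001A009F2 (r,kernel):
  L0 @0x3F[23] → 0x65007  P=1,RW=1,US=1,PS=0
  L1 @0x65[0] → 0x68007  P=1,RW=1,US=1,PS=0
  L2 @0x68[13] → 0x6C087  P=1,RW=1,US=1,PS=1
  ⇒ phys 0x6C9F2 (huge @L2)  [3 reads]
#5 VA=0xE03022068FC (r,kernel):
  L0 @0x3F[28] → 0x6D007  P=1,RW=1,US=1,PS=0
  L1 @0x6D[12] → 0x71007  P=1,RW=1,US=1,PS=0
  L2 @0x71[17] → 0x75007  P=1,RW=1,US=1,PS=0
  L3 @0x75[6] → 0x77007  P=1,RW=1,US=1,PS=0
  ⇒ phys 0x778FC  [4 reads]
#6 VA=0xC8000000BD3 (r,kernel):
  L0 @0x3F[25] → 0x7A087  P=1,RW=1,US=1,PS=1
  ⇒ phys 0x7ABD3 (huge @L0)  [1 reads]
#7 VA=0x58100362D (r,kernel):
  L0 @0x3F[0] → 0x7E007  P=1,RW=1,US=1,PS=0
  L1 @0x7E[22] → 0x80007  P=1,RW=1,US=1,PS=0
  L2 @0x80[8] → 0x84007  P=1,RW=1,US=1,PS=0
  L3 @0x84[3] → 0x86007  P=1,RW=1,US=1,PS=0
  ⇒ phys 0x8662D  [4 reads]

Entries read for #2: 4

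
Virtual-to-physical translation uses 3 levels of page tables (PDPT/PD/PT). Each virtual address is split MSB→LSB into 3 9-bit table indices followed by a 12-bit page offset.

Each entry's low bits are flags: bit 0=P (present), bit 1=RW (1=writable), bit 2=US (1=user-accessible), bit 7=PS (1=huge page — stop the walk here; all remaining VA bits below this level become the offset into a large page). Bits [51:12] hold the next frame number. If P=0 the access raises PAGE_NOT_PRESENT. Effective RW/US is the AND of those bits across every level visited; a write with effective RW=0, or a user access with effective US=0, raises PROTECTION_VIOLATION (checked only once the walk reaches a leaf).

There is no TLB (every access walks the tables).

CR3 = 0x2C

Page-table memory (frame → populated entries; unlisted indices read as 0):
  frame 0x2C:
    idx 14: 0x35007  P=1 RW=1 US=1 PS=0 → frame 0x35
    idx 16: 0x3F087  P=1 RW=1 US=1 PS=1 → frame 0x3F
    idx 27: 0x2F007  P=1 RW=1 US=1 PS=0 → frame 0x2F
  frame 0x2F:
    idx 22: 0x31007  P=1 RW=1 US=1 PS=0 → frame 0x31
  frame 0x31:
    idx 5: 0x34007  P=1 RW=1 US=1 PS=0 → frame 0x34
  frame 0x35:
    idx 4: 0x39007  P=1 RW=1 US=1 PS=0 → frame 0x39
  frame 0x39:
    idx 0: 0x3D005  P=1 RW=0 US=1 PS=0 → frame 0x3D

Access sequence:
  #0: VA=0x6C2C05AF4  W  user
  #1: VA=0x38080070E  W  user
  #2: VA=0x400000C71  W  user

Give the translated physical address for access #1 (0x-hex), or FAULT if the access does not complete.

Walk each access:
#0 VA=0x6C2C05AF4 (w,user):
  L0: frame=0x2C idx=27 entry=0x2F007 [P=1 RW=1 US=1 PS=0]
  L1: frame=0x2F idx=22 entry=0x31007 [P=1 RW=1 US=1 PS=0]
  L2: frame=0x31 idx=5 entry=0x34007 [P=1 RW=1 US=1 PS=0]
  ⇒ phys 0x34AF4  [3 reads]
#1 VA=0x38080070E (w,user):
  L0: frame=0x2C idx=14 entry=0x35007 [P=1 RW=1 US=1 PS=0]
  L1: frame=0x35 idx=4 entry=0x39007 [P=1 RW=1 US=1 PS=0]
  L2: frame=0x39 idx=0 entry=0x3D005 [P=1 RW=0 US=1 PS=0]
  → PROTECTION_VIOLATION  (3 entries read)
#2 VA=0x400000C71 (w,user):
  L0: frame=0x2C idx=16 entry=0x3F087 [P=1 RW=1 US=1 PS=1]
  ⇒ phys 0x3FC71 (huge @L0)  [1 reads]

Access #1 PA: FAULT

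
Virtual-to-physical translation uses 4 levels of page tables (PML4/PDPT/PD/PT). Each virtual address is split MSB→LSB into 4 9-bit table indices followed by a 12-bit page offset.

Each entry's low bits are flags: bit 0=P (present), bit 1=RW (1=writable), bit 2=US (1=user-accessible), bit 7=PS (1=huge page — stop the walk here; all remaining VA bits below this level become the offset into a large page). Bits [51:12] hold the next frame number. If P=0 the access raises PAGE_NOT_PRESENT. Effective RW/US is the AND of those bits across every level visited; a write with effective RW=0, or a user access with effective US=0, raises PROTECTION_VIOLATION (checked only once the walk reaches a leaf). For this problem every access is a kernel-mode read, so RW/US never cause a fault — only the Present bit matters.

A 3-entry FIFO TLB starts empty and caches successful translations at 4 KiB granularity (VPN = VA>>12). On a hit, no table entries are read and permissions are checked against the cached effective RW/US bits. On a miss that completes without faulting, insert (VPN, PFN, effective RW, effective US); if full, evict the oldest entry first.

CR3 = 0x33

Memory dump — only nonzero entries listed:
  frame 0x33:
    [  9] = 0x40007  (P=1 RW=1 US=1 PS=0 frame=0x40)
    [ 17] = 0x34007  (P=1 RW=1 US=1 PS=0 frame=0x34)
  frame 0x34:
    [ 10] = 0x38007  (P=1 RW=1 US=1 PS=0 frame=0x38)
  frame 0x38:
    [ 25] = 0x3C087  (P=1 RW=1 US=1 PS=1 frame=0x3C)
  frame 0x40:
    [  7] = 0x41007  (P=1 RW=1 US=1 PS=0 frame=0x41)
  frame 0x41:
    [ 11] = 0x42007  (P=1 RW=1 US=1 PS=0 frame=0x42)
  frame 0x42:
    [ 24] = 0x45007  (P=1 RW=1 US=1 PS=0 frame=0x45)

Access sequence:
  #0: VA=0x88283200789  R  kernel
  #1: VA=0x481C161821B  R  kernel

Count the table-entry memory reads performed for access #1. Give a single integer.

Walk each access:
#0 VA=0x88283200789 (r,kernel):
  L0: frame=0x33 idx=17 entry=0x34007 [P=1 RW=1 US=1 PS=0]
  L1: frame=0x34 idx=10 entry=0x38007 [P=1 RW=1 US=1 PS=0]
  L2: frame=0x38 idx=25 entry=0x3C087 [P=1 RW=1 US=1 PS=1]
  ⇒ phys 0x3C789 (huge @L2)  [3 reads]
#1 VA=0x481C161821B (r,kernel):
  L0: frame=0x33 idx=9 entry=0x40007 [P=1 RW=1 US=1 PS=0]
  L1: frame=0x40 idx=7 entry=0x41007 [P=1 RW=1 US=1 PS=0]
  L2: frame=0x41 idx=11 entry=0x42007 [P=1 RW=1 US=1 PS=0]
  L3: frame=0x42 idx=24 entry=0x45007 [P=1 RW=1 US=1 PS=0]
  ⇒ phys 0x4521B  [4 reads]

Entries read for #1: 4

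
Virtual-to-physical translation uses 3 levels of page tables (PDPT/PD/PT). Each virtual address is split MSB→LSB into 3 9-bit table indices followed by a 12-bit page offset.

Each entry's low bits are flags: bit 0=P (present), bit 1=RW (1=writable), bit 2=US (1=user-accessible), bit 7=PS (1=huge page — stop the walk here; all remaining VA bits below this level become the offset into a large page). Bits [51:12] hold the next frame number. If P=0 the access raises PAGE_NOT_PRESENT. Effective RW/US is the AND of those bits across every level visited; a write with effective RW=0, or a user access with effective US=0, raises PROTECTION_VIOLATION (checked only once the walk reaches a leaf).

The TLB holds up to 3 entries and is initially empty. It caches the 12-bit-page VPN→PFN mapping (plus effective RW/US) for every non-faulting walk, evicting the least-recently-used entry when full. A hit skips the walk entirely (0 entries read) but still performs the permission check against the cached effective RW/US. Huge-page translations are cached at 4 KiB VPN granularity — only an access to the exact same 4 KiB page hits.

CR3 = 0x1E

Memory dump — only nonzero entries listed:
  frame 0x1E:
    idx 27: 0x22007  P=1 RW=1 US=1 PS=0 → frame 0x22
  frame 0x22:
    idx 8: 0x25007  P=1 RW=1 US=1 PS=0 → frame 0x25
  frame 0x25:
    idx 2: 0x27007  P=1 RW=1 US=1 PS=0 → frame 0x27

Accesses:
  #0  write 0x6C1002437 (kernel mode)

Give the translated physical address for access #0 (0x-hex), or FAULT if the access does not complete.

Trace:
#0 VA=0x6C1002437 (w,kernel):
  L0 @0x1E[27] → 0x22007  P=1,RW=1,US=1,PS=0
  L1 @0x22[8] → 0x25007  P=1,RW=1,US=1,PS=0
  L2 @0x25[2] → 0x27007  P=1,RW=1,US=1,PS=0
  ⇒ phys 0x27437  [3 reads]

Access #0 PA: 0x27437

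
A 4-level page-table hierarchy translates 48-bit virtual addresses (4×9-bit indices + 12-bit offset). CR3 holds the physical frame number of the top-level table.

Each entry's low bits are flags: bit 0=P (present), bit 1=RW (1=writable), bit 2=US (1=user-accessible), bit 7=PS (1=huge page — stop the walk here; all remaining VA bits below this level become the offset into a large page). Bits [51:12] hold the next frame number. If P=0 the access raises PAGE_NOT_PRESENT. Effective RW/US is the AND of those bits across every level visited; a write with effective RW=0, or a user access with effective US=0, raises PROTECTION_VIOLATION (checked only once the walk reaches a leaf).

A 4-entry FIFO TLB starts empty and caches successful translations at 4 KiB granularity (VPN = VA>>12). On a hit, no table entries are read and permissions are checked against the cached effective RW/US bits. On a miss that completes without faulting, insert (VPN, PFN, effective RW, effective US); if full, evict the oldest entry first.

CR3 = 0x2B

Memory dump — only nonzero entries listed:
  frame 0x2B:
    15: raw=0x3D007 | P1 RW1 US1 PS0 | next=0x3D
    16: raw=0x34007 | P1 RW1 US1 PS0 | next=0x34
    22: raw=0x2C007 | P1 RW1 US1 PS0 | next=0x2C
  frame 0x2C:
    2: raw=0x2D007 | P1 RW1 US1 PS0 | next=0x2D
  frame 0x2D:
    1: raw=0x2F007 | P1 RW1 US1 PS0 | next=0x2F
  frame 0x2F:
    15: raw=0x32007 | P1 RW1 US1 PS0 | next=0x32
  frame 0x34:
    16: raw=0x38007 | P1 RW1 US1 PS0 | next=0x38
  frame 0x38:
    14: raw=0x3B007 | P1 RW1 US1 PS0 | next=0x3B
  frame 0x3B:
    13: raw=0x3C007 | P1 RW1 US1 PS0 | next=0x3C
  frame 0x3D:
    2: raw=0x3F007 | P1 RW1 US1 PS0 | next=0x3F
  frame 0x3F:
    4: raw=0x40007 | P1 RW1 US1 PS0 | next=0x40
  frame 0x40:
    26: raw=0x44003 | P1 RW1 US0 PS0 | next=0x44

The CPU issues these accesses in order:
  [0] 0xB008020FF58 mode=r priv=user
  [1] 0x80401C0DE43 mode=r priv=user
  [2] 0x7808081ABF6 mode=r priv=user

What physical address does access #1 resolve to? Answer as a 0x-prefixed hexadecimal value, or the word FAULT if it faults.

Per-access translation:
#0 VA=0xB008020FF58 (r,user):
  L0: frame=0x2B idx=22 entry=0x2C007 [P=1 RW=1 US=1 PS=0]
  L1: frame=0x2C idx=2 entry=0x2D007 [P=1 RW=1 US=1 PS=0]
  L2: frame=0x2D idx=1 entry=0x2F007 [P=1 RW=1 US=1 PS=0]
  L3: frame=0x2F idx=15 entry=0x32007 [P=1 RW=1 US=1 PS=0]
  → PA=0x32F58  (4 entries read)
#1 VA=0x80401C0DE43 (r,user):
  L0: frame=0x2B idx=16 entry=0x34007 [P=1 RW=1 US=1 PS=0]
  L1: frame=0x34 idx=16 entry=0x38007 [P=1 RW=1 US=1 PS=0]
  L2: frame=0x38 idx=14 entry=0x3B007 [P=1 RW=1 US=1 PS=0]
  L3: frame=0x3B idx=13 entry=0x3C007 [P=1 RW=1 US=1 PS=0]
  → PA=0x3CE43  (4 entries read)
#2 VA=0x7808081ABF6 (r,user):
  L0: frame=0x2B idx=15 entry=0x3D007 [P=1 RW=1 US=1 PS=0]
  L1: frame=0x3D idx=2 entry=0x3F007 [P=1 RW=1 US=1 PS=0]
  L2: frame=0x3F idx=4 entry=0x40007 [P=1 RW=1 US=1 PS=0]
  L3: frame=0x40 idx=26 entry=0x44003 [P=1 RW=1 US=0 PS=0]
  ✗ PROTECTION_VIOLATION  [4 reads]

Access #1 PA: 0x3CE43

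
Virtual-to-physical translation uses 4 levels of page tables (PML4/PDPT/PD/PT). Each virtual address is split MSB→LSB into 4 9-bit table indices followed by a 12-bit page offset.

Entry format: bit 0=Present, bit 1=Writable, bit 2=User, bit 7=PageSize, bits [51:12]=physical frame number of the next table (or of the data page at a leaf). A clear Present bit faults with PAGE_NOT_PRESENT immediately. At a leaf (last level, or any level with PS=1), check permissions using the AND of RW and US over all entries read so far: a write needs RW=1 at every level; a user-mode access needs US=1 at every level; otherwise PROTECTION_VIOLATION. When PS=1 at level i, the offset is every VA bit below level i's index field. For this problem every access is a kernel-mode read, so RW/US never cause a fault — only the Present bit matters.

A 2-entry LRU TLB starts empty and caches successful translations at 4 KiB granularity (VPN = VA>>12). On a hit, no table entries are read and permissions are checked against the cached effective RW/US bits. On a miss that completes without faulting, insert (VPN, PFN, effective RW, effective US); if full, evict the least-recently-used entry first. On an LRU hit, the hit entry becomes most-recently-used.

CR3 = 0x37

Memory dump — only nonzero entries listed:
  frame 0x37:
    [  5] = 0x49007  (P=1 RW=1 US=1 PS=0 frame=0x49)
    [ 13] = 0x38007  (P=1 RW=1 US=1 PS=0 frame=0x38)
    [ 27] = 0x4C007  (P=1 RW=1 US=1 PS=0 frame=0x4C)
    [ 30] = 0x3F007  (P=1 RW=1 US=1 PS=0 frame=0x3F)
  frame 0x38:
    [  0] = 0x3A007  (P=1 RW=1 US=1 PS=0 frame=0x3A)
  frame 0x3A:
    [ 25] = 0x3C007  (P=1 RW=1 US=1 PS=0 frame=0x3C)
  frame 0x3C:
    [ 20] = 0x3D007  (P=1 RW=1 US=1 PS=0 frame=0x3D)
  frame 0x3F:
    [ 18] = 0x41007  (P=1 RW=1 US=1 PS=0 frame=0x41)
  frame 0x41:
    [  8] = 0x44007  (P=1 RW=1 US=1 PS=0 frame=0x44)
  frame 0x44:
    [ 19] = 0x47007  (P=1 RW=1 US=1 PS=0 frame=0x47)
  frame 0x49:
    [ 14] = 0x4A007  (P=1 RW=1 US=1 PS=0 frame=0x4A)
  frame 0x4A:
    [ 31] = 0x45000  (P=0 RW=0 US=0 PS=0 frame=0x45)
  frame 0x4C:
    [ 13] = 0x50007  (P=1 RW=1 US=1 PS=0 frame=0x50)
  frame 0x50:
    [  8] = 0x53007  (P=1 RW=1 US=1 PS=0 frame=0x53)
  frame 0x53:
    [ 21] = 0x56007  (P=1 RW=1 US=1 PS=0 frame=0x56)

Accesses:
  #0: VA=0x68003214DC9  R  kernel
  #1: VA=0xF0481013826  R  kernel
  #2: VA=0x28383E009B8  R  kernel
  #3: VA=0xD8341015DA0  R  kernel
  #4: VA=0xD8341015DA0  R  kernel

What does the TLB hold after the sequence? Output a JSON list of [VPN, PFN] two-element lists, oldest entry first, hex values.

Walk each access:
#0 VA=0x68003214DC9 (r,kernel):
  [0] read 0x37 idx=13: raw=0x38007 flags P=1 W=1 U=1 S=0
  [1] read 0x38 idx=0: raw=0x3A007 flags P=1 W=1 U=1 S=0
  [2] read 0x3A idx=25: raw=0x3C007 flags P=1 W=1 U=1 S=0
  [3] read 0x3C idx=20: raw=0x3D007 flags P=1 W=1 U=1 S=0
  → PA=0x3DDC9  (4 entries read)
#1 VA=0xF0481013826 (r,kernel):
  [0] read 0x37 idx=30: raw=0x3F007 flags P=1 W=1 U=1 S=0
  [1] read 0x3F idx=18: raw=0x41007 flags P=1 W=1 U=1 S=0
  [2] read 0x41 idx=8: raw=0x44007 flags P=1 W=1 U=1 S=0
  [3] read 0x44 idx=19: raw=0x47007 flags P=1 W=1 U=1 S=0
  → PA=0x47826  (4 entries read)
#2 VA=0x28383E009B8 (r,kernel):
  [0] read 0x37 idx=5: raw=0x49007 flags P=1 W=1 U=1 S=0
  [1] read 0x49 idx=14: raw=0x4A007 flags P=1 W=1 U=1 S=0
  [2] read 0x4A idx=31: raw=0x45000 flags P=0 W=0 U=0 S=0
  ✗ PAGE_NOT_PRESENT  [3 reads]
#3 VA=0xD8341015DA0 (r,kernel):
  [0] read 0x37 idx=27: raw=0x4C007 flags P=1 W=1 U=1 S=0
  [1] read 0x4C idx=13: raw=0x50007 flags P=1 W=1 U=1 S=0
  [2] read 0x50 idx=8: raw=0x53007 flags P=1 W=1 U=1 S=0
  [3] read 0x53 idx=21: raw=0x56007 flags P=1 W=1 U=1 S=0
  → PA=0x56DA0  (4 entries read)
#4 VA=0xD8341015DA0 (r,kernel):
  TLB hit vpn=0xD8341015 → PA=0x56DA0

TLB: [["0xF0481013", "0x47"], ["0xD8341015", "0x56"]]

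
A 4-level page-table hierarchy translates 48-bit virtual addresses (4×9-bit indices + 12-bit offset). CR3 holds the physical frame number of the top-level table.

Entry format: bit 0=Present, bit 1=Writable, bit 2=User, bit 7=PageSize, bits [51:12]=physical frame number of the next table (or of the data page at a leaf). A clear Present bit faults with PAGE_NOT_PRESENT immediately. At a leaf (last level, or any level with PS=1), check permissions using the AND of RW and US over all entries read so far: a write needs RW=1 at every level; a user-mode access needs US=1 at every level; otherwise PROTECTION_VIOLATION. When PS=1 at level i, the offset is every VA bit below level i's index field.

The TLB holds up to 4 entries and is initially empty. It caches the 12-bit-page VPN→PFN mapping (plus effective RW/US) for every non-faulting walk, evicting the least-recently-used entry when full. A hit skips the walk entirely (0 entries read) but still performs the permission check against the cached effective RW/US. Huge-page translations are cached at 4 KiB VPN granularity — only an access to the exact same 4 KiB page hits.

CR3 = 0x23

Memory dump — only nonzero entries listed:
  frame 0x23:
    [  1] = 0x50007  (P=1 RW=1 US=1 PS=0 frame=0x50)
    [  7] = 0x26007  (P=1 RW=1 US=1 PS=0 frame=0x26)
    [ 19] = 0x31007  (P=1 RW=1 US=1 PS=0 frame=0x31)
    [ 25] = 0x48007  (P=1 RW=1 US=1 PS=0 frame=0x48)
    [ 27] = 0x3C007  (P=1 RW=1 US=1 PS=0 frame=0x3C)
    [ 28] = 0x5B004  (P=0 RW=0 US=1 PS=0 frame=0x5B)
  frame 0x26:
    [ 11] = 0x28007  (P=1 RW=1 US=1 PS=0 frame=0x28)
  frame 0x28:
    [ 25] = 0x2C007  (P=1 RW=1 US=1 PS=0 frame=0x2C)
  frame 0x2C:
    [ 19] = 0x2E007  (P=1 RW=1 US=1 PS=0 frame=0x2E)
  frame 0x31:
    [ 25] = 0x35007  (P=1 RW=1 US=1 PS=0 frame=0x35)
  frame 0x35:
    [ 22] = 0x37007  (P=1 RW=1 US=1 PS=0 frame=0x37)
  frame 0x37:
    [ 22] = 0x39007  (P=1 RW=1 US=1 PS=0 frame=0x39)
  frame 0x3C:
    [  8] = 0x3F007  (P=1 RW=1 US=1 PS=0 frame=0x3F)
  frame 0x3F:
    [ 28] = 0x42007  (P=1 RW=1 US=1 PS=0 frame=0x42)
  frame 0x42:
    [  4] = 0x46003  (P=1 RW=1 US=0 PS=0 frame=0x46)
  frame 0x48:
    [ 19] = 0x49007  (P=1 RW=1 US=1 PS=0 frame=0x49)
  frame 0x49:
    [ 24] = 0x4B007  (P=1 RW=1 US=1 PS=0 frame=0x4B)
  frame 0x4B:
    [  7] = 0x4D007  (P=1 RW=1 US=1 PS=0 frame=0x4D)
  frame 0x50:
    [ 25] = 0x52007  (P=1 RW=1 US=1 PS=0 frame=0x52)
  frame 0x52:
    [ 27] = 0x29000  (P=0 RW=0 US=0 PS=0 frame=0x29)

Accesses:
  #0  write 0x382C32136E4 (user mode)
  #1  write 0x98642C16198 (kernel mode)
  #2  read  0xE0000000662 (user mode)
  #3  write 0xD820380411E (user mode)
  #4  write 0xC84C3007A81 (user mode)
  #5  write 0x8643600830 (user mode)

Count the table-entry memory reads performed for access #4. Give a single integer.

Trace:
#0 VA=0x382C32136E4 (w,user):
  lvl0: tbl 0x23, slot 7 ⇒ 0x26007 (P1/RW1/US1/PS0)
  lvl1: tbl 0x26, slot 11 ⇒ 0x28007 (P1/RW1/US1/PS0)
  lvl2: tbl 0x28, slot 25 ⇒ 0x2C007 (P1/RW1/US1/PS0)
  lvl3: tbl 0x2C, slot 19 ⇒ 0x2E007 (P1/RW1/US1/PS0)
  → PA=0x2E6E4  (4 entries read)
#1 VA=0x98642C16198 (w,kernel):
  lvl0: tbl 0x23, slot 19 ⇒ 0x31007 (P1/RW1/US1/PS0)
  lvl1: tbl 0x31, slot 25 ⇒ 0x35007 (P1/RW1/US1/PS0)
  lvl2: tbl 0x35, slot 22 ⇒ 0x37007 (P1/RW1/US1/PS0)
  lvl3: tbl 0x37, slot 22 ⇒ 0x39007 (P1/RW1/US1/PS0)
  → PA=0x39198  (4 entries read)
#2 VA=0xE0000000662 (r,user):
  lvl0: tbl 0x23, slot 28 ⇒ 0x5B004 (P0/RW0/US1/PS0)
  → PAGE_NOT_PRESENT  (1 entries read)
#3 VA=0xD820380411E (w,user):
  lvl0: tbl 0x23, slot 27 ⇒ 0x3C007 (P1/RW1/US1/PS0)
  lvl1: tbl 0x3C, slot 8 ⇒ 0x3F007 (P1/RW1/US1/PS0)
  lvl2: tbl 0x3F, slot 28 ⇒ 0x42007 (P1/RW1/US1/PS0)
  lvl3: tbl 0x42, slot 4 ⇒ 0x46003 (P1/RW1/US0/PS0)
  → PROTECTION_VIOLATION  (4 entries read)
#4 VA=0xC84C3007A81 (w,user):
  lvl0: tbl 0x23, slot 25 ⇒ 0x48007 (P1/RW1/US1/PS0)
  lvl1: tbl 0x48, slot 19 ⇒ 0x49007 (P1/RW1/US1/PS0)
  lvl2: tbl 0x49, slot 24 ⇒ 0x4B007 (P1/RW1/US1/PS0)
  lvl3: tbl 0x4B, slot 7 ⇒ 0x4D007 (P1/RW1/US1/PS0)
  → PA=0x4DA81  (4 entries read)
#5 VA=0x8643600830 (w,user):
  lvl0: tbl 0x23, slot 1 ⇒ 0x50007 (P1/RW1/US1/PS0)
  lvl1: tbl 0x50, slot 25 ⇒ 0x52007 (P1/RW1/US1/PS0)
  lvl2: tbl 0x52, slot 27 ⇒ 0x29000 (P0/RW0/US0/PS0)
  → PAGE_NOT_PRESENT  (3 entries read)

Entries read for #4: 4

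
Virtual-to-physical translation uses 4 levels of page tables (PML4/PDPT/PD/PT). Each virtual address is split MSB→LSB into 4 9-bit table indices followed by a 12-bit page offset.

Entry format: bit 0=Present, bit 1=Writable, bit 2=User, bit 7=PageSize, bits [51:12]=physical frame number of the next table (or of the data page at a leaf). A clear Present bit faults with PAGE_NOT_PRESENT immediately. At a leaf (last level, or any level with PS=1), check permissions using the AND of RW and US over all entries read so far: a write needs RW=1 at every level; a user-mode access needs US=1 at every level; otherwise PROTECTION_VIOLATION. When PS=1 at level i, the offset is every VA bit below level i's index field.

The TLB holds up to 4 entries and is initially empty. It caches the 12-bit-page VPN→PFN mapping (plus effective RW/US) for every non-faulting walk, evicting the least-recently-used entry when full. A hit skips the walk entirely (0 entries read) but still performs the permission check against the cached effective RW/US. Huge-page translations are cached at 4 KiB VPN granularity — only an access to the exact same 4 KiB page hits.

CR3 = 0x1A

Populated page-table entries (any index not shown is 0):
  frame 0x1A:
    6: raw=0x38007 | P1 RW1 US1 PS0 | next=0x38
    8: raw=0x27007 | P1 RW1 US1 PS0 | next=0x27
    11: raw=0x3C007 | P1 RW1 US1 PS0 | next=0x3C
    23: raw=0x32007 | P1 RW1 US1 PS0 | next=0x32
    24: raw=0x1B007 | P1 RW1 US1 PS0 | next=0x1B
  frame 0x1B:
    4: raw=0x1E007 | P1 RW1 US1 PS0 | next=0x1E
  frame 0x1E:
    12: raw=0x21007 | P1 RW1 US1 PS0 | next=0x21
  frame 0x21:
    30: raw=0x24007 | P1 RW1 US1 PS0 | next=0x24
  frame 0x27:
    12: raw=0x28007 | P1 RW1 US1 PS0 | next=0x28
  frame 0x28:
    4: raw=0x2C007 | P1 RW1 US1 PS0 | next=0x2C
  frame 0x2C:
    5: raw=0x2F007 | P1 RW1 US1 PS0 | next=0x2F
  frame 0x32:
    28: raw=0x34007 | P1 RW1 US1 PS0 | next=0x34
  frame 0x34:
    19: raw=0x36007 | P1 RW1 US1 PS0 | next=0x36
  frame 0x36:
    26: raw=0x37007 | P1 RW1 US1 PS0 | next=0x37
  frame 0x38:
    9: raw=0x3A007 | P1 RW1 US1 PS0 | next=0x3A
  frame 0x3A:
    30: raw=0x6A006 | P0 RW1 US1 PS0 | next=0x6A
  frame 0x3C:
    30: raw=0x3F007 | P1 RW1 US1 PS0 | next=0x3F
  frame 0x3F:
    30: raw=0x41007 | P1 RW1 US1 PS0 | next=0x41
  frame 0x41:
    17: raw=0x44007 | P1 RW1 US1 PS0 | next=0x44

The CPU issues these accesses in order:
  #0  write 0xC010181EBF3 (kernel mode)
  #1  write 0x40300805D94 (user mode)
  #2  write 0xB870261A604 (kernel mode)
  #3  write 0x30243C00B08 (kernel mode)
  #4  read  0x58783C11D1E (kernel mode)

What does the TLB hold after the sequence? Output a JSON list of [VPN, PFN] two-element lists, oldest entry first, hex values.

Trace:
#0 VA=0xC010181EBF3 (w,kernel):
  [0] read 0x1A idx=24: raw=0x1B007 flags P=1 W=1 U=1 S=0
  [1] read 0x1B idx=4: raw=0x1E007 flags P=1 W=1 U=1 S=0
  [2] read 0x1E idx=12: raw=0x21007 flags P=1 W=1 U=1 S=0
  [3] read 0x21 idx=30: raw=0x24007 flags P=1 W=1 U=1 S=0
  ⇒ phys 0x24BF3  [4 reads]
#1 VA=0x40300805D94 (w,user):
  [0] read 0x1A idx=8: raw=0x27007 flags P=1 W=1 U=1 S=0
  [1] read 0x27 idx=12: raw=0x28007 flags P=1 W=1 U=1 S=0
  [2] read 0x28 idx=4: raw=0x2C007 flags P=1 W=1 U=1 S=0
  [3] read 0x2C idx=5: raw=0x2F007 flags P=1 W=1 U=1 S=0
  ⇒ phys 0x2FD94  [4 reads]
#2 VA=0xB870261A604 (w,kernel):
  [0] read 0x1A idx=23: raw=0x32007 flags P=1 W=1 U=1 S=0
  [1] read 0x32 idx=28: raw=0x34007 flags P=1 W=1 U=1 S=0
  [2] read 0x34 idx=19: raw=0x36007 flags P=1 W=1 U=1 S=0
  [3] read 0x36 idx=26: raw=0x37007 flags P=1 W=1 U=1 S=0
  ⇒ phys 0x37604  [4 reads]
#3 VA=0x30243C00B08 (w,kernel):
  [0] read 0x1A idx=6: raw=0x38007 flags P=1 W=1 U=1 S=0
  [1] read 0x38 idx=9: raw=0x3A007 flags P=1 W=1 U=1 S=0
  [2] read 0x3A idx=30: raw=0x6A006 flags P=0 W=1 U=1 S=0
  → PAGE_NOT_PRESENT  (3 entries read)
#4 VA=0x58783C11D1E (r,kernel):
  [0] read 0x1A idx=11: raw=0x3C007 flags P=1 W=1 U=1 S=0
  [1] read 0x3C idx=30: raw=0x3F007 flags P=1 W=1 U=1 S=0
  [2] read 0x3F idx=30: raw=0x41007 flags P=1 W=1 U=1 S=0
  [3] read 0x41 idx=17: raw=0x44007 flags P=1 W=1 U=1 S=0
  ⇒ phys 0x44D1E  [4 reads]

TLB: [["0xC010181E", "0x24"], ["0x40300805", "0x2F"], ["0xB870261A", "0x37"], ["0x58783C11", "0x44"]]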